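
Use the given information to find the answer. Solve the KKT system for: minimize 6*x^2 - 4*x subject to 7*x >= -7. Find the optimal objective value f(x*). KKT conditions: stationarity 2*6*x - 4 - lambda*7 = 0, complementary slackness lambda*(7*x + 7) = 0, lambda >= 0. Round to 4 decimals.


Step 1: Try lambda = 0 (constraint inactive).
Stationarity: 2*6*x - 4 = 0
x* = 4/(2*6) = 1/3 = 0.3333 (rounded; the exact value 1/3 is used below)
Check constraint: 7*0.3333 = 2.3331 >= -7 -- satisfied.
Step 2: Compute optimal value.
f(x*) = 6*(1/3)^2 - 4*(1/3) = -0.6667


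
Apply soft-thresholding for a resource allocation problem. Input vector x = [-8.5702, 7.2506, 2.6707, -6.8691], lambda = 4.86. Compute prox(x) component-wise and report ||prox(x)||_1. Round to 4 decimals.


Soft-thresholding with lambda = 4.86:
prox(-8.5702) = sign(-8.5702)*max(|-8.5702| - 4.86, 0) = -3.7102
prox(7.2506) = sign(7.2506)*max(|7.2506| - 4.86, 0) = 2.3906
prox(2.6707) = sign(2.6707)*max(|2.6707| - 4.86, 0) = 0.0
prox(-6.8691) = sign(-6.8691)*max(|-6.8691| - 4.86, 0) = -2.0091
prox(x) = [-3.7102, 2.3906, 0.0, -2.0091]
||prox(x)||_1 = 3.7102 + 2.3906 + 0.0 + 2.0091 = 8.1099


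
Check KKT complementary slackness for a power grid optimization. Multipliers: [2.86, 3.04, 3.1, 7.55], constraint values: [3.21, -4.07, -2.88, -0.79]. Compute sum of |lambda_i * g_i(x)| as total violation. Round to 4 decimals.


KKT complementary slackness check:
lambda_1 * g_1 = 2.86 * 3.21 = 9.1806
lambda_2 * g_2 = 3.04 * -4.07 = -12.3728
lambda_3 * g_3 = 3.1 * -2.88 = -8.928
lambda_4 * g_4 = 7.55 * -0.79 = -5.9645
Total violation = 9.1806 + 12.3728 + 8.928 + 5.9645 = 36.4459


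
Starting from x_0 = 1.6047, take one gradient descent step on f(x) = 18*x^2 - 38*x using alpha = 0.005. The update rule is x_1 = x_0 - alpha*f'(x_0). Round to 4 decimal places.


We compute the gradient at x_0 and apply the update.
f'(x) = 36*x - 38
f'(1.6047) = 36*1.6047 - 38 = 19.7692
x_1 = 1.6047 - 0.005*19.7692 = 1.5059


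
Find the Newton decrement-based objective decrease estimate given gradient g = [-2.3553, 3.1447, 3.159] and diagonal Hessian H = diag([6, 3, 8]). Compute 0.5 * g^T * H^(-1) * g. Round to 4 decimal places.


Step 1: H is diagonal, so H^(-1) * g = [-0.3926, 1.0482, 0.3949].
Step 2: g^T H^(-1) g = sum_i g_i^2 / H_ii
  = (-2.3553)^2/6 + (3.1447)^2/3 + (3.159)^2/8
  = 0.9246 + 3.2964 + 1.2474 = 5.4684
Step 3: Objective decrease = 0.5 * g^T H^(-1) g = 2.7342


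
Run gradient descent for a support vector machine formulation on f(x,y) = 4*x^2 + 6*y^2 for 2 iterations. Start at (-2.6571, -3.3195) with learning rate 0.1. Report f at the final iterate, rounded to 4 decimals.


Gradient descent on f(x,y) = 4*x^2 + 6*y^2.
Starting point: (-2.6571, -3.3195), alpha = 0.1
Step 1: grad_x = 2*4*-2.6571 = -21.2568, grad_y = 2*6*-3.3195 = -39.834
  x_1 = -2.6571 - 0.1*-21.2568 = -0.5314
  y_1 = -3.3195 - 0.1*-39.834 = 0.6639
Step 2: grad_x = 2*4*-0.5314 = -4.2514, grad_y = 2*6*0.6639 = 7.9668
  x_2 = -0.5314 - 0.1*-4.2514 = -0.1063
  y_2 = 0.6639 - 0.1*7.9668 = -0.1328
f(-0.1063, -0.1328) = 4*(-0.1063)^2 + 6*(-0.1328)^2 = 0.151


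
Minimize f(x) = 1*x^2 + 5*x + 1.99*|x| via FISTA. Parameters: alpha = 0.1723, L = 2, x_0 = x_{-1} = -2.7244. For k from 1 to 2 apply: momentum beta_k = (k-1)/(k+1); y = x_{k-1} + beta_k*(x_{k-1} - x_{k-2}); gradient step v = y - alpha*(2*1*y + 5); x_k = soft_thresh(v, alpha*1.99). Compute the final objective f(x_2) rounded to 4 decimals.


FISTA on f(x) = 1*x^2 + 5*x + 1.99*|x|
L = 2, alpha = 0.1723
Iteration 1: beta = 0.0, y = -2.7244 + 0.0*(-2.7244 + 2.7244) = -2.7244
  grad(y) = -0.4488, v = y - alpha*grad = -2.6471
  prox(v) = soft_thresh(-2.6471, 0.3429) = -2.3042
Iteration 2: beta = 0.3333, y = -2.3042 + 0.3333*(-2.3042 + 2.7244) = -2.1641
  grad(y) = 0.6717, v = y - alpha*grad = -2.2799
  prox(v) = soft_thresh(-2.2799, 0.3429) = -1.937
f(x_2) = 1*(-1.937)^2 + 5*(-1.937) + 1.99*|-1.937| = -2.0784


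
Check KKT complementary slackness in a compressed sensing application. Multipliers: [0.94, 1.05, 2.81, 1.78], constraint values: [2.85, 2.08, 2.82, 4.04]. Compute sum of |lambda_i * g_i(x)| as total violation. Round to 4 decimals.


KKT complementary slackness check:
lambda_1 * g_1 = 0.94 * 2.85 = 2.679
lambda_2 * g_2 = 1.05 * 2.08 = 2.184
lambda_3 * g_3 = 2.81 * 2.82 = 7.9242
lambda_4 * g_4 = 1.78 * 4.04 = 7.1912
Total violation = 2.679 + 2.184 + 7.9242 + 7.1912 = 19.9784


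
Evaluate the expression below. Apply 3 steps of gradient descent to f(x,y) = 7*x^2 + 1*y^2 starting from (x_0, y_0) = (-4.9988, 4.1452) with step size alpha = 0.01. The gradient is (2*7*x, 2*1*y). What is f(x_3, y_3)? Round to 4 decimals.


Gradient descent on f(x,y) = 7*x^2 + 1*y^2.
Starting point: (-4.9988, 4.1452), alpha = 0.01
Step 1: grad_x = 2*7*-4.9988 = -69.9832, grad_y = 2*1*4.1452 = 8.2904
  x_1 = -4.9988 - 0.01*-69.9832 = -4.299
  y_1 = 4.1452 - 0.01*8.2904 = 4.0623
Step 2: grad_x = 2*7*-4.299 = -60.1856, grad_y = 2*1*4.0623 = 8.1246
  x_2 = -4.299 - 0.01*-60.1856 = -3.6971
  y_2 = 4.0623 - 0.01*8.1246 = 3.9811
Step 3: grad_x = 2*7*-3.6971 = -51.7596, grad_y = 2*1*3.9811 = 7.9621
  x_3 = -3.6971 - 0.01*-51.7596 = -3.1795
  y_3 = 3.9811 - 0.01*7.9621 = 3.9014
f(-3.1795, 3.9014) = 7*(-3.1795)^2 + 1*3.9014^2 = 85.9864


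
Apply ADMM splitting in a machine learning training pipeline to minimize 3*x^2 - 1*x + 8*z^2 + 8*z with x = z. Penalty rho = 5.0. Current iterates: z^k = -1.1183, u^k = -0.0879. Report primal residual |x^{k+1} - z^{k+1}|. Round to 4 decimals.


ADMM iteration with rho = 5.0, z^k = -1.1183, u^k = -0.0879
Step 1: x-update.
Minimize 3*x^2 - 1*x + (5.0/2)*(x + 1.1183 - 0.0879)^2
FOC: (2*3 + 5.0)*x = 1 + 5.0*(-1.1183 + 0.0879)
x^{k+1} = -0.3775
Step 2: z-update.
Minimize 8*z^2 + 8*z + (5.0/2)*(-0.3775 - z - 0.0879)^2
FOC: (2*8 + 5.0)*z = -8 + 5.0*(-0.3775 - 0.0879)
z^{k+1} = -0.4918
Step 3: u-update.
u^{k+1} = -0.0879 - 0.3775 + 0.4918 = 0.0264
Step 4: Primal residual = |-0.3775 + 0.4918| = 0.1143


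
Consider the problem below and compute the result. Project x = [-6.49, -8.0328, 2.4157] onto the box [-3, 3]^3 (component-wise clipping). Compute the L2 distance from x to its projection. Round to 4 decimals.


Project each component onto [-3, 3].
clip(-6.49) = -3.0, clip(-8.0328) = -3.0, clip(2.4157) = 2.4157
Projection = [-3.0, -3.0, 2.4157]
Squared diffs: [12.1801, 25.3291, 0.0]
Distance = sqrt(37.5092) = 6.1245


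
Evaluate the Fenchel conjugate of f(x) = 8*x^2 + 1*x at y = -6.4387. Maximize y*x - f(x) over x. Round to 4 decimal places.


f*(y) = sup_x {y*x - a*x^2 - b*x} = sup_x {(y-b)*x - a*x^2}
FOC: (y - b) - 2a*x = 0 => x* = (y - b)/(2a)
x* = (-6.4387 - 1)/(2*8) = -0.4649
f*(-6.4387) = (y-b)^2/(4a) = (-6.4387 - 1)^2/(4*8)
= 55.3343/32 = 1.7292


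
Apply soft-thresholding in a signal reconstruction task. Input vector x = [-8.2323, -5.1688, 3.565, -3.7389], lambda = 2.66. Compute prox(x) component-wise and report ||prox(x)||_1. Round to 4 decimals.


Soft-thresholding with lambda = 2.66:
prox(-8.2323) = sign(-8.2323)*max(|-8.2323| - 2.66, 0) = -5.5723
prox(-5.1688) = sign(-5.1688)*max(|-5.1688| - 2.66, 0) = -2.5088
prox(3.565) = sign(3.565)*max(|3.565| - 2.66, 0) = 0.905
prox(-3.7389) = sign(-3.7389)*max(|-3.7389| - 2.66, 0) = -1.0789
prox(x) = [-5.5723, -2.5088, 0.905, -1.0789]
||prox(x)||_1 = 5.5723 + 2.5088 + 0.905 + 1.0789 = 10.065


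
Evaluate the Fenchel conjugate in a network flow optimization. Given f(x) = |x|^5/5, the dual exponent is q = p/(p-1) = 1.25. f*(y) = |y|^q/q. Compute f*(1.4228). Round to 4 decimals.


The conjugate exponent q satisfies 1/p + 1/q = 1.
p = 5, so q = 5/(5 - 1) = 1.25
|y|^q = 1.4228^1.25 = 1.5539
f*(1.4228) = 1.5539 / 1.25 = 1.2431


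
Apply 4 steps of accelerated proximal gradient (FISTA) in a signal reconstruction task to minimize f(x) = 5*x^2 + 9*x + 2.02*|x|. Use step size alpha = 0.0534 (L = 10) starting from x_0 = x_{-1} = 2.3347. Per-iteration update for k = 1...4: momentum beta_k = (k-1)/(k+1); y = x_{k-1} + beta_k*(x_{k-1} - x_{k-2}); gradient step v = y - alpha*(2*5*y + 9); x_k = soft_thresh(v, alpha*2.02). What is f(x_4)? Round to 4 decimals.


FISTA on f(x) = 5*x^2 + 9*x + 2.02*|x|
L = 10, alpha = 0.0534
Iteration 1: beta = 0.0, y = 2.3347 + 0.0*(2.3347 - 2.3347) = 2.3347
  grad(y) = 32.347, v = y - alpha*grad = 0.6074
  prox(v) = soft_thresh(0.6074, 0.1079) = 0.4995
Iteration 2: beta = 0.3333, y = 0.4995 + 0.3333*(0.4995 - 2.3347) = -0.1122
  grad(y) = 7.8777, v = y - alpha*grad = -0.5329
  prox(v) = soft_thresh(-0.5329, 0.1079) = -0.425
Iteration 3: beta = 0.5, y = -0.425 + 0.5*(-0.425 - 0.4995) = -0.8873
  grad(y) = 0.127, v = y - alpha*grad = -0.8941
  prox(v) = soft_thresh(-0.8941, 0.1079) = -0.7862
Iteration 4: beta = 0.6, y = -0.7862 + 0.6*(-0.7862 + 0.425) = -1.0029
  grad(y) = -1.0292, v = y - alpha*grad = -0.948
  prox(v) = soft_thresh(-0.948, 0.1079) = -0.8401
f(x_4) = 5*(-0.8401)^2 + 9*(-0.8401) + 2.02*|-0.8401| = -2.3351


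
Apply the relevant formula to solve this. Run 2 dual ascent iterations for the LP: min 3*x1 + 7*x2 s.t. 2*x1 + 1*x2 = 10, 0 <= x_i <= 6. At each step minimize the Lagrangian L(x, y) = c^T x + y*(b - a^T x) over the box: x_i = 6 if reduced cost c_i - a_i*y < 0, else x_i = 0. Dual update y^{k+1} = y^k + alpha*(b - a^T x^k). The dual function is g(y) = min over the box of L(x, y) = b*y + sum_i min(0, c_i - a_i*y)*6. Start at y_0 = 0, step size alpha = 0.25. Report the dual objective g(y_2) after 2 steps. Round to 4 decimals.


Dual ascent for LP: min 3*x1 + 7*x2, 2*x1 + 1*x2 = 10, 0 <= x_i <= 6
Step 1: y^k = 0.0, reduced costs: (3.0, 7.0)
  x^k = (0.0, 0.0), subgradient = b - a^T x = 10.0
  y^{k+1} = 0.0 + 0.25*10.0 = 2.5
Step 2: y^k = 2.5, reduced costs: (-2.0, 4.5)
  x^k = (6.0, 0.0), subgradient = b - a^T x = -2.0
  y^{k+1} = 2.5 + 0.25*-2.0 = 2.0
Dual objective at y_2 = 2.0: reduced costs (-1.0, 5.0), box minimizer x = (6.0, 0.0)
g(y_2) = b*y + (c1 - a1*y)*x1 + (c2 - a2*y)*x2 = 10*2.0 + (-1.0)*6.0 + 5.0*0.0 = 20.0 - 6.0 + 0.0 = 14.0


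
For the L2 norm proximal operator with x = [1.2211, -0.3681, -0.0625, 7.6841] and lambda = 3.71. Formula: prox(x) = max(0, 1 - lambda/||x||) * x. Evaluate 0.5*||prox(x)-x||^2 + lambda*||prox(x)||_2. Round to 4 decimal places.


Step 1: Compute ||x||.
||x|| = 7.7895
Step 2: Compute scaling factor.
scale = max(0, 1 - 3.71/7.7895) = 0.5237
Step 3: prox(x) = [0.6395, -0.1928, -0.0327, 4.0243]
||prox(x)|| = 4.0795
Step 4: Proximal objective.
0.5*||prox-x||^2 = 6.8821
lambda*||prox|| = 15.1349
Total = 22.0169


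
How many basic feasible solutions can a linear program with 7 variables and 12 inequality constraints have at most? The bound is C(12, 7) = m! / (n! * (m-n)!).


Each vertex corresponds to some choice of n active constraints out of m, so the number of vertices is at most C(m, n) = m! / (n!(m-n)!).
m = 12, n = 7
Numerator: 12 * 11 * 10 * 9 * 8 * 7 * 6
Denominator: 7! = 5040
C(12, 7) = 792


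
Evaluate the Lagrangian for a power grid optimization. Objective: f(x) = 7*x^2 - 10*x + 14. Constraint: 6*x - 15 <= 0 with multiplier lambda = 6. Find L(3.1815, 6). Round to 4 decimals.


Step 1: Evaluate f(x).
f(3.1815) = 7*3.1815^2 - 10*3.1815 + 14 = 53.0386
Step 2: Evaluate g(x).
g(3.1815) = 6*3.1815 - 15 = 4.089
Step 3: Compute Lagrangian.
L = 53.0386 + 6*4.089 = 77.5726


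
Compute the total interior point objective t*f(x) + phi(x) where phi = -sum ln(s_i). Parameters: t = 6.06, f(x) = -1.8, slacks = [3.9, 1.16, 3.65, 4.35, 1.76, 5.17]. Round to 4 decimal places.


Step 1: Compute log-barrier.
ln values: [1.361, 0.1484, 1.2947, 1.4702, 0.5653, 1.6429]
phi = -(1.361 + 0.1484 + 1.2947 + 1.4702 + 0.5653 + 1.6429) = -6.4825
Step 2: Compute augmented objective.
t*f(x) = 6.06*-1.8 = -10.908
Total = -10.908 - 6.4825 = -17.3905


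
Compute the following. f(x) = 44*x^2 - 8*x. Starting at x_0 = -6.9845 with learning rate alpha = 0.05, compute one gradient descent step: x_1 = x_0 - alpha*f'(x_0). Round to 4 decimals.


We compute the gradient at x_0 and apply the update.
f'(x) = 88*x - 8
f'(-6.9845) = 88*-6.9845 - 8 = -622.636
x_1 = -6.9845 - 0.05*-622.636 = 24.1473


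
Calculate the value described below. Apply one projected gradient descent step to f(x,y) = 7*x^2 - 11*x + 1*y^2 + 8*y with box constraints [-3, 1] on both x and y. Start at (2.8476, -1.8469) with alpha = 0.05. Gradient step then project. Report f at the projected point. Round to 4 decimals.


Step 1: Compute gradient at (2.8476, -1.8469).
grad_x = 2*7*2.8476 - 11 = 28.8664
grad_y = 2*1*-1.8469 + 8 = 4.3062
Step 2: Gradient step.
x_raw = 2.8476 - 0.05*28.8664 = 1.4043
y_raw = -1.8469 - 0.05*4.3062 = -2.0622
Step 3: Project onto [-3, 1].
x_proj = clip(1.4043) = 1.0
y_proj = clip(-2.0622) = -2.0622
Step 4: Evaluate f.
f(1.0, -2.0622) = -16.245


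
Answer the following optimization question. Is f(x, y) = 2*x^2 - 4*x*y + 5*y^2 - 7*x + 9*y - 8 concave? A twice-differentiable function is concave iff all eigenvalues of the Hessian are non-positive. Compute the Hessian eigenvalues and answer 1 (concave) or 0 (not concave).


The Hessian of f(x,y) = 2*x^2 - 4*x*y + 5*y^2 - 7*x + 9*y - 8 is:
H = [[4, -4], [-4, 10]]
Trace = 4 + 10 = 14
Determinant = 4*10 - (-4)^2 = 24
Discriminant = (14)^2 - 4*24 = 100.0
Eigenvalues: lambda_1 = 2.0, lambda_2 = 12.0
The function is not concave.

0


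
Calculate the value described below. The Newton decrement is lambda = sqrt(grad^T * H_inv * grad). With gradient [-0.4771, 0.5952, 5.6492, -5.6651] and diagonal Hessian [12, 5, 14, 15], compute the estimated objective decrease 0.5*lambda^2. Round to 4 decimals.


Step 1: H is diagonal, so H^(-1) * g = [-0.0398, 0.119, 0.4035, -0.3777].
Step 2: g^T H^(-1) g = sum_i g_i^2 / H_ii
  = (-0.4771)^2/12 + (0.5952)^2/5 + (5.6492)^2/14 + (-5.6651)^2/15
  = 0.019 + 0.0709 + 2.2795 + 2.1396 = 4.5089
Step 3: Objective decrease = 0.5 * g^T H^(-1) g = 2.2545


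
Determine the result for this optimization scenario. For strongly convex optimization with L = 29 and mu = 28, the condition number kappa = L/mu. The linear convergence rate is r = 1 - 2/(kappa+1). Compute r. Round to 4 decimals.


Step 1: Compute the condition number.
kappa = L/mu = 29/28 = 1.0357
Step 2: Compute the convergence rate.
r = 1 - 2/(kappa + 1) = 1 - 2*mu/(L + mu) = (L - mu)/(L + mu) = 1/57 = 0.0175


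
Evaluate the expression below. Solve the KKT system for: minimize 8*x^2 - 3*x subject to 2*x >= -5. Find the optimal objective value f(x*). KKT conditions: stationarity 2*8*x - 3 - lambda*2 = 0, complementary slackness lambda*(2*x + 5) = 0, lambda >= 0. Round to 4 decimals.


Step 1: Try lambda = 0 (constraint inactive).
Stationarity: 2*8*x - 3 = 0
x* = 3/(2*8) = 0.1875
Check constraint: 2*0.1875 = 0.375 >= -5 -- satisfied.
Step 2: Compute optimal value.
f(x*) = 8*0.1875^2 - 3*0.1875 = -0.2813


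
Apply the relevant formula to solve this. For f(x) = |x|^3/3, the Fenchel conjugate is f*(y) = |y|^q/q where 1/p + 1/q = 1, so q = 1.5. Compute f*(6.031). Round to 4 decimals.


The conjugate exponent q satisfies 1/p + 1/q = 1.
p = 3, so q = 3/(3 - 1) = 1.5
|y|^q = 6.031^1.5 = 14.811
f*(6.031) = 14.811 / 1.5 = 9.874


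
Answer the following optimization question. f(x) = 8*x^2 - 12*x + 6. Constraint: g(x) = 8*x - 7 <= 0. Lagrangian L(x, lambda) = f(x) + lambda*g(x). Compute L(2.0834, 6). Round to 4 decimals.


Step 1: Evaluate f(x).
f(2.0834) = 8*2.0834^2 - 12*2.0834 + 6 = 15.7236
Step 2: Evaluate g(x).
g(2.0834) = 8*2.0834 - 7 = 9.6672
Step 3: Compute Lagrangian.
L = 15.7236 + 6*9.6672 = 73.7268


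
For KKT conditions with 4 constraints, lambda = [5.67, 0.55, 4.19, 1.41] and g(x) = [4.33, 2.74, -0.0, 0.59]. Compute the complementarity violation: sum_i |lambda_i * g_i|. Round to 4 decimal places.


KKT complementary slackness check:
lambda_1 * g_1 = 5.67 * 4.33 = 24.5511
lambda_2 * g_2 = 0.55 * 2.74 = 1.507
lambda_3 * g_3 = 4.19 * -0.0 = -0.0
lambda_4 * g_4 = 1.41 * 0.59 = 0.8319
Total violation = 24.5511 + 1.507 + 0.0 + 0.8319 = 26.89


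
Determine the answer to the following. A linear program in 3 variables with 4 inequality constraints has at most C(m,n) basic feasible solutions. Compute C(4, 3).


Each vertex corresponds to some choice of n active constraints out of m, so the number of vertices is at most C(m, n) = m! / (n!(m-n)!).
m = 4, n = 3
Numerator: 4 * 3 * 2
Denominator: 3! = 6
C(4, 3) = 4


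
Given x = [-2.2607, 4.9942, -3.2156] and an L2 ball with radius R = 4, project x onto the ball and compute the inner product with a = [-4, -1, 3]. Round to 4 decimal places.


Step 1: Compute ||x|| (intermediates to 6 decimals).
||x|| = sqrt((-2.2607)^2 + 4.9942^2 + (-3.2156)^2) = 6.355539
Step 2: Project.
Since ||x|| > R, scale = R/||x|| = 4/6.355539 = 0.629372, proj(x) = scale * x
proj(x) = [-1.422821, 3.14321, -2.023809]
Step 3: Dot product.
a^T * proj(x) = -4*(-1.422821) - 1*3.14321 + 3*(-2.023809) = -3.5234


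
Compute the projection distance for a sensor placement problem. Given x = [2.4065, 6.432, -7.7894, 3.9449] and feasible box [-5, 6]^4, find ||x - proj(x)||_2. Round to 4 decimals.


Project each component onto [-5, 6].
clip(2.4065) = 2.4065, clip(6.432) = 6.0, clip(-7.7894) = -5.0, clip(3.9449) = 3.9449
Projection = [2.4065, 6.0, -5.0, 3.9449]
Squared diffs: [0.0, 0.1866, 7.7808, 0.0]
Distance = sqrt(7.9674) = 2.8227


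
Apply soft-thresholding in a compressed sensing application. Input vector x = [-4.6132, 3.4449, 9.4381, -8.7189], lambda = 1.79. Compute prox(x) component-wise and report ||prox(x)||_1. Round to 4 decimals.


Soft-thresholding with lambda = 1.79:
prox(-4.6132) = sign(-4.6132)*max(|-4.6132| - 1.79, 0) = -2.8232
prox(3.4449) = sign(3.4449)*max(|3.4449| - 1.79, 0) = 1.6549
prox(9.4381) = sign(9.4381)*max(|9.4381| - 1.79, 0) = 7.6481
prox(-8.7189) = sign(-8.7189)*max(|-8.7189| - 1.79, 0) = -6.9289
prox(x) = [-2.8232, 1.6549, 7.6481, -6.9289]
||prox(x)||_1 = 2.8232 + 1.6549 + 7.6481 + 6.9289 = 19.0551


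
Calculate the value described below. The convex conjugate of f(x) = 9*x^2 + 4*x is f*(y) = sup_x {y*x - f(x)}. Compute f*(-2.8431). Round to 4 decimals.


f*(y) = sup_x {y*x - a*x^2 - b*x} = sup_x {(y-b)*x - a*x^2}
FOC: (y - b) - 2a*x = 0 => x* = (y - b)/(2a)
x* = (-2.8431 - 4)/(2*9) = -0.3802
f*(-2.8431) = (y-b)^2/(4a) = (-2.8431 - 4)^2/(4*9)
= 46.828/36 = 1.3008


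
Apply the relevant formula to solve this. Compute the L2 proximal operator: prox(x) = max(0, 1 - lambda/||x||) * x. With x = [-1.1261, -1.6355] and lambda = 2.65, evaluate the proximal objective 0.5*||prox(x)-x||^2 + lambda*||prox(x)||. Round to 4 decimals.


Step 1: Compute ||x||.
||x|| = 1.9857
Step 2: Compute scaling factor.
scale = max(0, 1 - 2.65/1.9857) = 0.0
Step 3: prox(x) = [-0.0, -0.0]
||prox(x)|| = 0.0
Step 4: Proximal objective.
0.5*||prox-x||^2 = 1.9715
lambda*||prox|| = 0.0
Total = 1.9715


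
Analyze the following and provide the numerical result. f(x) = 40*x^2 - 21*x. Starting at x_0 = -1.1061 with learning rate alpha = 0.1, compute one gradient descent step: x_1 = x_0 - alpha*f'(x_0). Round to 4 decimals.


We compute the gradient at x_0 and apply the update.
f'(x) = 80*x - 21
f'(-1.1061) = 80*-1.1061 - 21 = -109.488
x_1 = -1.1061 - 0.1*-109.488 = 9.8427


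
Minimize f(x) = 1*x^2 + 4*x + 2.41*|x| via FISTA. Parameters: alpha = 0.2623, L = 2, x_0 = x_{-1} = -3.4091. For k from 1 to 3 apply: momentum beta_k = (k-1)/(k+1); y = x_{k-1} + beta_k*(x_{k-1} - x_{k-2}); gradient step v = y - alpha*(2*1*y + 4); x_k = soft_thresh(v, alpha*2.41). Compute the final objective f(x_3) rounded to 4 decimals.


FISTA on f(x) = 1*x^2 + 4*x + 2.41*|x|
L = 2, alpha = 0.2623
Iteration 1: beta = 0.0, y = -3.4091 + 0.0*(-3.4091 + 3.4091) = -3.4091
  grad(y) = -2.8182, v = y - alpha*grad = -2.6699
  prox(v) = soft_thresh(-2.6699, 0.6321) = -2.0377
Iteration 2: beta = 0.3333, y = -2.0377 + 0.3333*(-2.0377 + 3.4091) = -1.5806
  grad(y) = 0.8388, v = y - alpha*grad = -1.8006
  prox(v) = soft_thresh(-1.8006, 0.6321) = -1.1685
Iteration 3: beta = 0.5, y = -1.1685 + 0.5*(-1.1685 + 2.0377) = -0.7339
  grad(y) = 2.5323, v = y - alpha*grad = -1.3981
  prox(v) = soft_thresh(-1.3981, 0.6321) = -0.7659
f(x_3) = 1*(-0.7659)^2 + 4*(-0.7659) + 2.41*|-0.7659| = -0.6312


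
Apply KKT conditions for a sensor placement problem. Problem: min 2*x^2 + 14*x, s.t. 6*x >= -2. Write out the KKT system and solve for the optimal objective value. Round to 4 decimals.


Step 1: Try lambda = 0 (constraint inactive).
x_unc = -14/(2*2) = -3.5
Check: 6*-3.5 = -21.0 < -2 -- violated!
Step 2: Constraint must be active: 6*x = -2
x* = -2/6 = -1/3 = -0.3333 (rounded; the exact value -1/3 is used below)
lambda = (2*2*(-1/3) + 14)/6 = 2.1111
Step 3: Compute optimal value.
f(x*) = 2*(-1/3)^2 + 14*(-1/3) = -4.4444


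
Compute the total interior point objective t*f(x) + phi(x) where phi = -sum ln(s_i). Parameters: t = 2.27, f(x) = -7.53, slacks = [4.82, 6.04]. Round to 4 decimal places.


Step 1: Compute log-barrier.
ln values: [1.5728, 1.7984]
phi = -(1.5728 + 1.7984) = -3.3712
Step 2: Compute augmented objective.
t*f(x) = 2.27*-7.53 = -17.0931
Total = -17.0931 - 3.3712 = -20.4643


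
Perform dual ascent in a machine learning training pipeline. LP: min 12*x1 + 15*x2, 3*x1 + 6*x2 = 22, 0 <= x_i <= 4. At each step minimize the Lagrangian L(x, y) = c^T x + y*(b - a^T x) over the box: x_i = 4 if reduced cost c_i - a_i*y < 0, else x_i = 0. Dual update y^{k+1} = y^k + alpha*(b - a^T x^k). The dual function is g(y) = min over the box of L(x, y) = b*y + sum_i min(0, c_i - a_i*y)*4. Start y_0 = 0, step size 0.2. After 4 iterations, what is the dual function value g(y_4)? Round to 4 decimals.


Dual ascent for LP: min 12*x1 + 15*x2, 3*x1 + 6*x2 = 22, 0 <= x_i <= 4
Step 1: y^k = 0.0, reduced costs: (12.0, 15.0)
  x^k = (0.0, 0.0), subgradient = b - a^T x = 22.0
  y^{k+1} = 0.0 + 0.2*22.0 = 4.4
Step 2: y^k = 4.4, reduced costs: (-1.2, -11.4)
  x^k = (4.0, 4.0), subgradient = b - a^T x = -14.0
  y^{k+1} = 4.4 + 0.2*-14.0 = 1.6
Step 3: y^k = 1.6, reduced costs: (7.2, 5.4)
  x^k = (0.0, 0.0), subgradient = b - a^T x = 22.0
  y^{k+1} = 1.6 + 0.2*22.0 = 6.0
Step 4: y^k = 6.0, reduced costs: (-6.0, -21.0)
  x^k = (4.0, 4.0), subgradient = b - a^T x = -14.0
  y^{k+1} = 6.0 + 0.2*-14.0 = 3.2
Dual objective at y_4 = 3.2: reduced costs (2.4, -4.2), box minimizer x = (0.0, 4.0)
g(y_4) = b*y + (c1 - a1*y)*x1 + (c2 - a2*y)*x2 = 22*3.2 + 2.4*0.0 + (-4.2)*4.0 = 70.4 + 0.0 - 16.8 = 53.6


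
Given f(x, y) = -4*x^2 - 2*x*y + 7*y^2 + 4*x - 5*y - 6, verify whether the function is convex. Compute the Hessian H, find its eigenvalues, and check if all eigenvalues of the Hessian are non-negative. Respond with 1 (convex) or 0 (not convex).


The Hessian of f(x,y) = -4*x^2 - 2*x*y + 7*y^2 + 4*x - 5*y - 6 is:
H = [[-8, -2], [-2, 14]]
Trace = -8 + 14 = 6
Determinant = -8*14 - (-2)^2 = -116
Discriminant = (6)^2 - 4*-116 = 500.0
Eigenvalues: lambda_1 = -8.1803, lambda_2 = 14.1803
The function is not convex.

0


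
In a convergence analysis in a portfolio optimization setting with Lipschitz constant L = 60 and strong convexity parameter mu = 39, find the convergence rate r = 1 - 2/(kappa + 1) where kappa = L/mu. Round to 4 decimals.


Step 1: Compute the condition number.
kappa = L/mu = 60/39 = 1.5385
Step 2: Compute the convergence rate.
r = 1 - 2/(kappa + 1) = 1 - 2*mu/(L + mu) = (L - mu)/(L + mu) = 21/99 = 0.2121


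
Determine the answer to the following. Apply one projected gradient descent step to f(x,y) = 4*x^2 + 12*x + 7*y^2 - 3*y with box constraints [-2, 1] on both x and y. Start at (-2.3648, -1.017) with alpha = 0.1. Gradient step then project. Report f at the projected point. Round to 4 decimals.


Step 1: Compute gradient at (-2.3648, -1.017).
grad_x = 2*4*-2.3648 + 12 = -6.9184
grad_y = 2*7*-1.017 - 3 = -17.238
Step 2: Gradient step.
x_raw = -2.3648 - 0.1*-6.9184 = -1.673
y_raw = -1.017 - 0.1*-17.238 = 0.7068
Step 3: Project onto [-2, 1].
x_proj = clip(-1.673) = -1.673
y_proj = clip(0.7068) = 0.7068
Step 4: Evaluate f.
f(-1.673, 0.7068) = -7.5038


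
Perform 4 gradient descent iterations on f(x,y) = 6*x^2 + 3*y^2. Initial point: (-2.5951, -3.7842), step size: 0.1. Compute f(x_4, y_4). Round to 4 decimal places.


Gradient descent on f(x,y) = 6*x^2 + 3*y^2.
Starting point: (-2.5951, -3.7842), alpha = 0.1
Step 1: grad_x = 2*6*-2.5951 = -31.1412, grad_y = 2*3*-3.7842 = -22.7052
  x_1 = -2.5951 - 0.1*-31.1412 = 0.519
  y_1 = -3.7842 - 0.1*-22.7052 = -1.5137
Step 2: grad_x = 2*6*0.519 = 6.2282, grad_y = 2*3*-1.5137 = -9.0821
  x_2 = 0.519 - 0.1*6.2282 = -0.1038
  y_2 = -1.5137 - 0.1*-9.0821 = -0.6055
Step 3: grad_x = 2*6*-0.1038 = -1.2456, grad_y = 2*3*-0.6055 = -3.6328
  x_3 = -0.1038 - 0.1*-1.2456 = 0.0208
  y_3 = -0.6055 - 0.1*-3.6328 = -0.2422
Step 4: grad_x = 2*6*0.0208 = 0.2491, grad_y = 2*3*-0.2422 = -1.4531
  x_4 = 0.0208 - 0.1*0.2491 = -0.0042
  y_4 = -0.2422 - 0.1*-1.4531 = -0.0969
f(-0.0042, -0.0969) = 6*(-0.0042)^2 + 3*(-0.0969)^2 = 0.0283


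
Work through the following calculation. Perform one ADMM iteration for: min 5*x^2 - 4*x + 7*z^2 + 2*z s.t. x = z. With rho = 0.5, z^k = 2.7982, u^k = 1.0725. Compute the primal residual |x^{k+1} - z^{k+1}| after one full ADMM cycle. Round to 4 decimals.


ADMM iteration with rho = 0.5, z^k = 2.7982, u^k = 1.0725
Step 1: x-update.
Minimize 5*x^2 - 4*x + (0.5/2)*(x - 2.7982 + 1.0725)^2
FOC: (2*5 + 0.5)*x = 4 + 0.5*(2.7982 - 1.0725)
x^{k+1} = 0.4631
Step 2: z-update.
Minimize 7*z^2 + 2*z + (0.5/2)*(0.4631 - z + 1.0725)^2
FOC: (2*7 + 0.5)*z = -2 + 0.5*(0.4631 + 1.0725)
z^{k+1} = -0.085
Step 3: u-update.
u^{k+1} = 1.0725 + 0.4631 + 0.085 = 1.6206
Step 4: Primal residual = |0.4631 + 0.085| = 0.5481


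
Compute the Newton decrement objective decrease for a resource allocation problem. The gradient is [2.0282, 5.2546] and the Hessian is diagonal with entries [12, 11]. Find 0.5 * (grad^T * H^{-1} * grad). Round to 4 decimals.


Step 1: H is diagonal, so H^(-1) * g = [0.169, 0.4777].
Step 2: g^T H^(-1) g = sum_i g_i^2 / H_ii
  = (2.0282)^2/12 + (5.2546)^2/11
  = 0.3428 + 2.5101 = 2.8529
Step 3: Objective decrease = 0.5 * g^T H^(-1) g = 1.4264


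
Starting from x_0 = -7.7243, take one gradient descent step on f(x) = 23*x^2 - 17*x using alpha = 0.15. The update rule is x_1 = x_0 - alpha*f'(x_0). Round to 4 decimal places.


We compute the gradient at x_0 and apply the update.
f'(x) = 46*x - 17
f'(-7.7243) = 46*-7.7243 - 17 = -372.3178
x_1 = -7.7243 - 0.15*-372.3178 = 48.1234


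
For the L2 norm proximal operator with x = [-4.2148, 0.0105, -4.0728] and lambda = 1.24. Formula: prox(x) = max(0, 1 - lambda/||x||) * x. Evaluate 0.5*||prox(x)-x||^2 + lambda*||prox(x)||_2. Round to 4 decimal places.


Step 1: Compute ||x||.
||x|| = 5.8611
Step 2: Compute scaling factor.
scale = max(0, 1 - 1.24/5.8611) = 0.7884
Step 3: prox(x) = [-3.3231, 0.0083, -3.2111]
||prox(x)|| = 4.6211
Step 4: Proximal objective.
0.5*||prox-x||^2 = 0.7688
lambda*||prox|| = 5.7302
Total = 6.4989


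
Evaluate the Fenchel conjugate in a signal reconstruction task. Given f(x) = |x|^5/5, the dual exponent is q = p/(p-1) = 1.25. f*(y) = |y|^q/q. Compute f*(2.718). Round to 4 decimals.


The conjugate exponent q satisfies 1/p + 1/q = 1.
p = 5, so q = 5/(5 - 1) = 1.25
|y|^q = 2.718^1.25 = 3.4899
f*(2.718) = 3.4899 / 1.25 = 2.7919


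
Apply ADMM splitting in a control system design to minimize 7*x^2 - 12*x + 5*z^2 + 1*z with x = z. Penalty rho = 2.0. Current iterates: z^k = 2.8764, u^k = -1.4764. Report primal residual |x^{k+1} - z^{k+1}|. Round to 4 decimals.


ADMM iteration with rho = 2.0, z^k = 2.8764, u^k = -1.4764
Step 1: x-update.
Minimize 7*x^2 - 12*x + (2.0/2)*(x - 2.8764 - 1.4764)^2
FOC: (2*7 + 2.0)*x = 12 + 2.0*(2.8764 + 1.4764)
x^{k+1} = 1.2941
Step 2: z-update.
Minimize 5*z^2 + 1*z + (2.0/2)*(1.2941 - z - 1.4764)^2
FOC: (2*5 + 2.0)*z = -1 + 2.0*(1.2941 - 1.4764)
z^{k+1} = -0.1137
Step 3: u-update.
u^{k+1} = -1.4764 + 1.2941 + 0.1137 = -0.0686
Step 4: Primal residual = |1.2941 + 0.1137| = 1.4078


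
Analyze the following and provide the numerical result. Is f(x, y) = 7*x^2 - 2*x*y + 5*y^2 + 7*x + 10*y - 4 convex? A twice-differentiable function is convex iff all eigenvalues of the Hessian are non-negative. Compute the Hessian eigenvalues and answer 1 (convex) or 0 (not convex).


The Hessian of f(x,y) = 7*x^2 - 2*x*y + 5*y^2 + 7*x + 10*y - 4 is:
H = [[14, -2], [-2, 10]]
Trace = 14 + 10 = 24
Determinant = 14*10 - (-2)^2 = 136
Discriminant = (24)^2 - 4*136 = 32.0
Eigenvalues: lambda_1 = 9.1716, lambda_2 = 14.8284
The function is convex.

1


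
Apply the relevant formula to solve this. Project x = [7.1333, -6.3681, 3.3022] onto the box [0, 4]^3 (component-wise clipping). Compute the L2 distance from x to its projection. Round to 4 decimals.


Project each component onto [0, 4].
clip(7.1333) = 4.0, clip(-6.3681) = 0.0, clip(3.3022) = 3.3022
Projection = [4.0, 0.0, 3.3022]
Squared diffs: [9.8176, 40.5527, 0.0]
Distance = sqrt(50.3703) = 7.0972


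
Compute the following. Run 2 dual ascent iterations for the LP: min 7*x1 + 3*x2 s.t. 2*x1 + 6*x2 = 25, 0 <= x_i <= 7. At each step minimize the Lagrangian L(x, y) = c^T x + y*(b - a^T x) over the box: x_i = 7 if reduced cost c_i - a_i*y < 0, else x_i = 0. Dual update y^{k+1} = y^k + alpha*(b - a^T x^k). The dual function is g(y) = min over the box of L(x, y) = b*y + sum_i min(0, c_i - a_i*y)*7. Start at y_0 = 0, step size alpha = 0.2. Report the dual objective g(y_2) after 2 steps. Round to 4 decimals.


Dual ascent for LP: min 7*x1 + 3*x2, 2*x1 + 6*x2 = 25, 0 <= x_i <= 7
Step 1: y^k = 0.0, reduced costs: (7.0, 3.0)
  x^k = (0.0, 0.0), subgradient = b - a^T x = 25.0
  y^{k+1} = 0.0 + 0.2*25.0 = 5.0
Step 2: y^k = 5.0, reduced costs: (-3.0, -27.0)
  x^k = (7.0, 7.0), subgradient = b - a^T x = -31.0
  y^{k+1} = 5.0 + 0.2*-31.0 = -1.2
Dual objective at y_2 = -1.2: reduced costs (9.4, 10.2), box minimizer x = (0.0, 0.0)
g(y_2) = b*y + (c1 - a1*y)*x1 + (c2 - a2*y)*x2 = 25*(-1.2) + 9.4*0.0 + 10.2*0.0 = -30.0 + 0.0 + 0.0 = -30.0


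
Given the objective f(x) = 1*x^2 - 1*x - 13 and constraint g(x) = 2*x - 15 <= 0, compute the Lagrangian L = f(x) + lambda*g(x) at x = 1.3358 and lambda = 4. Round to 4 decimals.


Step 1: Evaluate f(x).
f(1.3358) = 1*1.3358^2 - 1*1.3358 - 13 = -12.5514
Step 2: Evaluate g(x).
g(1.3358) = 2*1.3358 - 15 = -12.3284
Step 3: Compute Lagrangian.
L = -12.5514 + 4*-12.3284 = -61.865


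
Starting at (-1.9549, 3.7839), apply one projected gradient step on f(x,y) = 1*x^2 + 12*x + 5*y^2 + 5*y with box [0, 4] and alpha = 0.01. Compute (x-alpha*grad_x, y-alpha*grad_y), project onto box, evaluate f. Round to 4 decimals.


Step 1: Compute gradient at (-1.9549, 3.7839).
grad_x = 2*1*-1.9549 + 12 = 8.0902
grad_y = 2*5*3.7839 + 5 = 42.839
Step 2: Gradient step.
x_raw = -1.9549 - 0.01*8.0902 = -2.0358
y_raw = 3.7839 - 0.01*42.839 = 3.3555
Step 3: Project onto [0, 4].
x_proj = clip(-2.0358) = 0.0
y_proj = clip(3.3555) = 3.3555
Step 4: Evaluate f.
f(0.0, 3.3555) = 73.0748


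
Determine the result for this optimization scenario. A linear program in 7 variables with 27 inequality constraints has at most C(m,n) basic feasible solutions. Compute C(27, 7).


Each vertex corresponds to some choice of n active constraints out of m, so the number of vertices is at most C(m, n) = m! / (n!(m-n)!).
m = 27, n = 7
Numerator: 27 * 26 * 25 * 24 * 23 * 22 * 21
Denominator: 7! = 5040
C(27, 7) = 888030


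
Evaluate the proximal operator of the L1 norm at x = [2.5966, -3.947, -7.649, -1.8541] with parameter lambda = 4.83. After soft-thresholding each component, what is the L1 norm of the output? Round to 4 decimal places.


Soft-thresholding with lambda = 4.83:
prox(2.5966) = sign(2.5966)*max(|2.5966| - 4.83, 0) = 0.0
prox(-3.947) = sign(-3.947)*max(|-3.947| - 4.83, 0) = 0.0
prox(-7.649) = sign(-7.649)*max(|-7.649| - 4.83, 0) = -2.819
prox(-1.8541) = sign(-1.8541)*max(|-1.8541| - 4.83, 0) = 0.0
prox(x) = [0.0, 0.0, -2.819, 0.0]
||prox(x)||_1 = 0.0 + 0.0 + 2.819 + 0.0 = 2.819


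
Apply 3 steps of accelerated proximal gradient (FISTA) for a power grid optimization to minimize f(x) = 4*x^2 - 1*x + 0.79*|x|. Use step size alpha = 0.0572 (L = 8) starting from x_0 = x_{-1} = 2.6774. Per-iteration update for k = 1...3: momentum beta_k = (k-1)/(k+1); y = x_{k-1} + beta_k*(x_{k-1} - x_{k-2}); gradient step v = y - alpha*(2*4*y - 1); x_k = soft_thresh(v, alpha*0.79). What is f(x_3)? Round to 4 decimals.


FISTA on f(x) = 4*x^2 - 1*x + 0.79*|x|
L = 8, alpha = 0.0572
Iteration 1: beta = 0.0, y = 2.6774 + 0.0*(2.6774 - 2.6774) = 2.6774
  grad(y) = 20.4192, v = y - alpha*grad = 1.5094
  prox(v) = soft_thresh(1.5094, 0.0452) = 1.4642
Iteration 2: beta = 0.3333, y = 1.4642 + 0.3333*(1.4642 - 2.6774) = 1.0598
  grad(y) = 7.4788, v = y - alpha*grad = 0.6321
  prox(v) = soft_thresh(0.6321, 0.0452) = 0.5869
Iteration 3: beta = 0.5, y = 0.5869 + 0.5*(0.5869 - 1.4642) = 0.1482
  grad(y) = 0.1855, v = y - alpha*grad = 0.1376
  prox(v) = soft_thresh(0.1376, 0.0452) = 0.0924
f(x_3) = 4*0.0924^2 - 1*0.0924 + 0.79*|0.0924| = 0.0147


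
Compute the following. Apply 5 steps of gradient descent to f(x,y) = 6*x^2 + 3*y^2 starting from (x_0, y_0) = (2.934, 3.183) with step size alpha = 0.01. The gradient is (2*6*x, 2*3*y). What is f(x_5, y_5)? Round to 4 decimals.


Gradient descent on f(x,y) = 6*x^2 + 3*y^2.
Starting point: (2.934, 3.183), alpha = 0.01
Step 1: grad_x = 2*6*2.934 = 35.208, grad_y = 2*3*3.183 = 19.098
  x_1 = 2.934 - 0.01*35.208 = 2.5819
  y_1 = 3.183 - 0.01*19.098 = 2.992
Step 2: grad_x = 2*6*2.5819 = 30.983, grad_y = 2*3*2.992 = 17.9521
  x_2 = 2.5819 - 0.01*30.983 = 2.2721
  y_2 = 2.992 - 0.01*17.9521 = 2.8125
Step 3: grad_x = 2*6*2.2721 = 27.2651, grad_y = 2*3*2.8125 = 16.875
  x_3 = 2.2721 - 0.01*27.2651 = 1.9994
  y_3 = 2.8125 - 0.01*16.875 = 2.6437
Step 4: grad_x = 2*6*1.9994 = 23.9933, grad_y = 2*3*2.6437 = 15.8625
  x_4 = 1.9994 - 0.01*23.9933 = 1.7595
  y_4 = 2.6437 - 0.01*15.8625 = 2.4851
Step 5: grad_x = 2*6*1.7595 = 21.1141, grad_y = 2*3*2.4851 = 14.9107
  x_5 = 1.7595 - 0.01*21.1141 = 1.5484
  y_5 = 2.4851 - 0.01*14.9107 = 2.336
f(1.5484, 2.336) = 6*1.5484^2 + 3*2.336^2 = 30.7555


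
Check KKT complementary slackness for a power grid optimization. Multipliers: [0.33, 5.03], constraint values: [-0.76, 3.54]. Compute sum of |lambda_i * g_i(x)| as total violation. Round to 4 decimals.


KKT complementary slackness check:
lambda_1 * g_1 = 0.33 * -0.76 = -0.2508
lambda_2 * g_2 = 5.03 * 3.54 = 17.8062
Total violation = 0.2508 + 17.8062 = 18.057


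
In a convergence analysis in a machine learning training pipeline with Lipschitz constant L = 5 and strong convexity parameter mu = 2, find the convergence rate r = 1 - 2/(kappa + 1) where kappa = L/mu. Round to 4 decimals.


Step 1: Compute the condition number.
kappa = L/mu = 5/2 = 2.5
Step 2: Compute the convergence rate.
r = 1 - 2/(kappa + 1) = 1 - 2*mu/(L + mu) = (L - mu)/(L + mu) = 3/7 = 0.4286


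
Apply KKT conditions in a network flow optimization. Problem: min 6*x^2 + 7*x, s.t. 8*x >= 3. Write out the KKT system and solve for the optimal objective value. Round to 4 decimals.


Step 1: Try lambda = 0 (constraint inactive).
x_unc = -7/(2*6) = -0.5833
Check: 8*-0.5833 = -4.6664 < 3 -- violated!
Step 2: Constraint must be active: 8*x = 3
x* = 3/8 = 0.375
lambda = (2*6*0.375 + 7)/8 = 1.4375
Step 3: Compute optimal value.
f(x*) = 6*0.375^2 + 7*0.375 = 3.4688


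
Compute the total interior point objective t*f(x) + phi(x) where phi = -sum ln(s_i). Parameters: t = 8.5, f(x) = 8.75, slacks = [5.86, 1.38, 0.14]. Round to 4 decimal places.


Step 1: Compute log-barrier.
ln values: [1.7681, 0.3221, -1.9661]
phi = -(1.7681 + 0.3221 - 1.9661) = -0.1241
Step 2: Compute augmented objective.
t*f(x) = 8.5*8.75 = 74.375
Total = 74.375 - 0.1241 = 74.2509


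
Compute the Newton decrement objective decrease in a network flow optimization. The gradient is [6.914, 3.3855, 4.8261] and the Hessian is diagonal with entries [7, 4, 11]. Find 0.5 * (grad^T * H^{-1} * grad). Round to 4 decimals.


Step 1: H is diagonal, so H^(-1) * g = [0.9877, 0.8464, 0.4387].
Step 2: g^T H^(-1) g = sum_i g_i^2 / H_ii
  = (6.914)^2/7 + (3.3855)^2/4 + (4.8261)^2/11
  = 6.8291 + 2.8654 + 2.1174 = 11.8118
Step 3: Objective decrease = 0.5 * g^T H^(-1) g = 5.9059


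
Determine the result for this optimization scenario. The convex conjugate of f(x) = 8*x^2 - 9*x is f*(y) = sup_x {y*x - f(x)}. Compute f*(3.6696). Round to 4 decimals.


f*(y) = sup_x {y*x - a*x^2 - b*x} = sup_x {(y-b)*x - a*x^2}
FOC: (y - b) - 2a*x = 0 => x* = (y - b)/(2a)
x* = (3.6696 + 9)/(2*8) = 0.7919
f*(3.6696) = (y-b)^2/(4a) = (3.6696 + 9)^2/(4*8)
= 160.5188/32 = 5.0162


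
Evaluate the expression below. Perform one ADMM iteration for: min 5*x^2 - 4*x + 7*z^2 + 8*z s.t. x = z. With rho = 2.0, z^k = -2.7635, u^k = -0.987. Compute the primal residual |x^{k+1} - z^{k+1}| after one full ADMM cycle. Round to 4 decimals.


ADMM iteration with rho = 2.0, z^k = -2.7635, u^k = -0.987
Step 1: x-update.
Minimize 5*x^2 - 4*x + (2.0/2)*(x + 2.7635 - 0.987)^2
FOC: (2*5 + 2.0)*x = 4 + 2.0*(-2.7635 + 0.987)
x^{k+1} = 0.0373
Step 2: z-update.
Minimize 7*z^2 + 8*z + (2.0/2)*(0.0373 - z - 0.987)^2
FOC: (2*7 + 2.0)*z = -8 + 2.0*(0.0373 - 0.987)
z^{k+1} = -0.6187
Step 3: u-update.
u^{k+1} = -0.987 + 0.0373 + 0.6187 = -0.331
Step 4: Primal residual = |0.0373 + 0.6187| = 0.656


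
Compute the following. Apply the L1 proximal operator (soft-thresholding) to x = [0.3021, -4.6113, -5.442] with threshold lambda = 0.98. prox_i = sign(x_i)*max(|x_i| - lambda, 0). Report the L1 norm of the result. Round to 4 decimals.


Soft-thresholding with lambda = 0.98:
prox(0.3021) = sign(0.3021)*max(|0.3021| - 0.98, 0) = 0.0
prox(-4.6113) = sign(-4.6113)*max(|-4.6113| - 0.98, 0) = -3.6313
prox(-5.442) = sign(-5.442)*max(|-5.442| - 0.98, 0) = -4.462
prox(x) = [0.0, -3.6313, -4.462]
||prox(x)||_1 = 0.0 + 3.6313 + 4.462 = 8.0933


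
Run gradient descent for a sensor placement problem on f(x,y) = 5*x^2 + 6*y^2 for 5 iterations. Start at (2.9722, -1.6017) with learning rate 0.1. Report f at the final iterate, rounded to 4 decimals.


Gradient descent on f(x,y) = 5*x^2 + 6*y^2.
Starting point: (2.9722, -1.6017), alpha = 0.1
Step 1: grad_x = 2*5*2.9722 = 29.722, grad_y = 2*6*-1.6017 = -19.2204
  x_1 = 2.9722 - 0.1*29.722 = -0.0
  y_1 = -1.6017 - 0.1*-19.2204 = 0.3203
Step 2: grad_x = 2*5*-0.0 = -0.0, grad_y = 2*6*0.3203 = 3.8441
  x_2 = -0.0 - 0.1*-0.0 = 0.0
  y_2 = 0.3203 - 0.1*3.8441 = -0.0641
Step 3: grad_x = 2*5*0.0 = 0.0, grad_y = 2*6*-0.0641 = -0.7688
  x_3 = 0.0 - 0.1*0.0 = 0.0
  y_3 = -0.0641 - 0.1*-0.7688 = 0.0128
Step 4: grad_x = 2*5*0.0 = 0.0, grad_y = 2*6*0.0128 = 0.1538
  x_4 = 0.0 - 0.1*0.0 = 0.0
  y_4 = 0.0128 - 0.1*0.1538 = -0.0026
Step 5: grad_x = 2*5*0.0 = 0.0, grad_y = 2*6*-0.0026 = -0.0308
  x_5 = 0.0 - 0.1*0.0 = 0.0
  y_5 = -0.0026 - 0.1*-0.0308 = 0.0005
f(0.0, 0.0005) = 5*0.0^2 + 6*0.0005^2 = 0.0


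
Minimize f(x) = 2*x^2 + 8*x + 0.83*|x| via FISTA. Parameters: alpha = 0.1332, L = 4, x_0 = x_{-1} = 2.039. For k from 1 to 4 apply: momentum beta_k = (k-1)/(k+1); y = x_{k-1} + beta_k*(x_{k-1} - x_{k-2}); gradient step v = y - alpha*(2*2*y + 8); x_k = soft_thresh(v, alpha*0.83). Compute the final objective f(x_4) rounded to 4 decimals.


FISTA on f(x) = 2*x^2 + 8*x + 0.83*|x|
L = 4, alpha = 0.1332
Iteration 1: beta = 0.0, y = 2.039 + 0.0*(2.039 - 2.039) = 2.039
  grad(y) = 16.156, v = y - alpha*grad = -0.113
  prox(v) = soft_thresh(-0.113, 0.1106) = -0.0024
Iteration 2: beta = 0.3333, y = -0.0024 + 0.3333*(-0.0024 - 2.039) = -0.6829
  grad(y) = 5.2684, v = y - alpha*grad = -1.3846
  prox(v) = soft_thresh(-1.3846, 0.1106) = -1.2741
Iteration 3: beta = 0.5, y = -1.2741 + 0.5*(-1.2741 + 0.0024) = -1.9099
  grad(y) = 0.3603, v = y - alpha*grad = -1.9579
  prox(v) = soft_thresh(-1.9579, 0.1106) = -1.8474
Iteration 4: beta = 0.6, y = -1.8474 + 0.6*(-1.8474 + 1.2741) = -2.1913
  grad(y) = -0.7653, v = y - alpha*grad = -2.0894
  prox(v) = soft_thresh(-2.0894, 0.1106) = -1.9788
f(x_4) = 2*(-1.9788)^2 + 8*(-1.9788) + 0.83*|-1.9788| = -6.3567


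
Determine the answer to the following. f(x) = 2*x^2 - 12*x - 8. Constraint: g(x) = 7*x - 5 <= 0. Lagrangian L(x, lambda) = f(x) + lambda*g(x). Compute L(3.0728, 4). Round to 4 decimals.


Step 1: Evaluate f(x).
f(3.0728) = 2*3.0728^2 - 12*3.0728 - 8 = -25.9894
Step 2: Evaluate g(x).
g(3.0728) = 7*3.0728 - 5 = 16.5096
Step 3: Compute Lagrangian.
L = -25.9894 + 4*16.5096 = 40.049
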